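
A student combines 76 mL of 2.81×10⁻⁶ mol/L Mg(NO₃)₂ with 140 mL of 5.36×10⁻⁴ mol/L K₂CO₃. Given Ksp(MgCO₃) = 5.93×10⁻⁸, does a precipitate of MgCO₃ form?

No

After mixing, V = 76 mL + 140 mL = 216 mL.
[Mg²⁺] = (2.81×10⁻⁶)(76)/216 = 9.89×10⁻⁷ mol/L
[CO₃²⁻] = (5.36×10⁻⁴)(140)/216 = 3.47×10⁻⁴ mol/L
Q = [Mg²⁺][CO₃²⁻] = 3.43×10⁻¹⁰
Q = 3.43×10⁻¹⁰ < Ksp = 5.93×10⁻⁸, so the solution is unsaturated and no precipitate forms.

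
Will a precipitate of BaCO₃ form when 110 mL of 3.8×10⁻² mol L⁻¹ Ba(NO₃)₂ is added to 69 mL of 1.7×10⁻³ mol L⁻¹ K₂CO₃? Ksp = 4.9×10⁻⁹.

Total volume after mixing = 110 + 69 = 179 mL.
[Ba²⁺] = (3.8×10⁻²)(110)/179 = 2.3×10⁻² mol L⁻¹
[CO₃²⁻] = (1.7×10⁻³)(69)/179 = 6.6×10⁻⁴ mol L⁻¹
Q = [Ba²⁺][CO₃²⁻] = 1.5×10⁻⁵
Since Q (1.5×10⁻⁵) exceeds Ksp (4.9×10⁻⁹), BaCO₃ will precipitate.

Yes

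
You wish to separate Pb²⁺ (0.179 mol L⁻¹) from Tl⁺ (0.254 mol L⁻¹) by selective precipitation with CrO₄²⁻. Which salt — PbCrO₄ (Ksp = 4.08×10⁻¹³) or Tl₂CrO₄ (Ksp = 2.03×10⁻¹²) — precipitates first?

PbCrO₄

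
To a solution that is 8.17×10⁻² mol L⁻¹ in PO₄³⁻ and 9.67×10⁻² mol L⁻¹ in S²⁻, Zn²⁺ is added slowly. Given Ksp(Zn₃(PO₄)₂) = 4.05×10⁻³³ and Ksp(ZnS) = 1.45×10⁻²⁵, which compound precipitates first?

ZnS

The threshold for precipitation is Q = Ksp.
For Zn₃(PO₄)₂: [Zn²⁺] = (Ksp/[PO₄³⁻]^2)^(1/3) = 8.47×10⁻¹¹ mol L⁻¹
For ZnS: [Zn²⁺] = (Ksp/[S²⁻]) = 1.50×10⁻²⁴ mol L⁻¹
Since ZnS needs less Zn²⁺ to reach saturation, it precipitates first.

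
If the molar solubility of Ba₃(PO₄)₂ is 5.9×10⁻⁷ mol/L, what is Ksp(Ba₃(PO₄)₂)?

Ksp = 7.7×10⁻³⁰

Ba₃(PO₄)₂(s) ⇌ 3 Ba²⁺(aq) + 2 PO₄³⁻(aq)
Call the molar solubility s, so that [Ba²⁺] = 3s and [PO₄³⁻] = 2s.
Ksp = [Ba²⁺]^3[PO₄³⁻]^2 = (3s)^3 · (2s)^2 = 108s^5
Ksp = 108 × (5.9×10⁻⁷)^5 = 7.7×10⁻³⁰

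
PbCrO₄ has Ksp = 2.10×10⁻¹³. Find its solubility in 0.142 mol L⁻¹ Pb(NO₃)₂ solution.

1.48×10⁻¹² M

PbCrO₄(s) ⇌ Pb²⁺(aq) + CrO₄²⁻(aq)
With Pb²⁺ already at 0.142 mol L⁻¹ and s small, take [Pb²⁺] ≈ 0.142 mol L⁻¹ and [CrO₄²⁻] = s.
Ksp = [Pb²⁺][CrO₄²⁻] = (0.142)s
s = 2.10×10⁻¹³ / (0.142) = 1.48×10⁻¹²
s = 1.48×10⁻¹² mol L⁻¹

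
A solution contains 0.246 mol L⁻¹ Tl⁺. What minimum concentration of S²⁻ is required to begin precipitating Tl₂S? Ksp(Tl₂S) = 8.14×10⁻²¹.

1.35×10⁻¹⁹ M

Precipitation begins when Q = Ksp.
Tl₂S(s) ⇌ 2 Tl⁺(aq) + S²⁻(aq)
Ksp = [Tl⁺]^2[S²⁻] = [S²⁻](0.246)^2
[S²⁻] = 8.14×10⁻²¹ / (0.246)^2 = 1.35×10⁻¹⁹
[S²⁻] = 1.35×10⁻¹⁹ mol L⁻¹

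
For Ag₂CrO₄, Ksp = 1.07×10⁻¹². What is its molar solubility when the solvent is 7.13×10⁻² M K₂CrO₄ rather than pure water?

Ag₂CrO₄(s) ⇌ 2 Ag⁺(aq) + CrO₄²⁻(aq)
Let s be the solubility of Ag₂CrO₄ here. The common ion gives [CrO₄²⁻] ≈ 7.13×10⁻² M, and [Ag⁺] = 2s.
Ksp = [Ag⁺]^2[CrO₄²⁻] = (2s)^2(7.13×10⁻²)
(2s)^2 = 1.07×10⁻¹² / (7.13×10⁻²) = 1.50×10⁻¹¹
s = 1.94×10⁻⁶ M

1.94×10⁻⁶ M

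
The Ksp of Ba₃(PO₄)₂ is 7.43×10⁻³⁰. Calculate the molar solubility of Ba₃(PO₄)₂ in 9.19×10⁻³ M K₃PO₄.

1.48×10⁻⁹ M

Ba₃(PO₄)₂(s) ⇌ 3 Ba²⁺(aq) + 2 PO₄³⁻(aq)
Let s be the solubility of Ba₃(PO₄)₂ here. The common ion gives [PO₄³⁻] ≈ 9.19×10⁻³ M, and [Ba²⁺] = 3s.
Ksp = [Ba²⁺]^3[PO₄³⁻]^2 = (3s)^3(9.19×10⁻³)^2
(3s)^3 = 7.43×10⁻³⁰ / (9.19×10⁻³)^2 = 8.80×10⁻²⁶
s = 1.48×10⁻⁹ M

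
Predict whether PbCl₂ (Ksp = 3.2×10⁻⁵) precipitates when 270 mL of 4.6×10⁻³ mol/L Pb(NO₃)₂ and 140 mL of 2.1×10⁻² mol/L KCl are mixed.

Total volume after mixing = 270 + 140 = 410 mL.
[Pb²⁺] = (4.6×10⁻³)(270)/410 = 3.0×10⁻³ mol/L
[Cl⁻] = (2.1×10⁻²)(140)/410 = 7.2×10⁻³ mol/L
Q = [Pb²⁺][Cl⁻]^2 = 1.6×10⁻⁷
Q < Ksp (1.6×10⁻⁷ vs 3.2×10⁻⁵); the solution remains unsaturated and no precipitate forms.

No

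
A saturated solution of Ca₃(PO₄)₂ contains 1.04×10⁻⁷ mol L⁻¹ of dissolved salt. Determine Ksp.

Ca₃(PO₄)₂(s) ⇌ 3 Ca²⁺(aq) + 2 PO₄³⁻(aq)
With molar solubility s: [Ca²⁺] = 3s, [PO₄³⁻] = 2s.
Ksp = [Ca²⁺]^3[PO₄³⁻]^2 = (3s)^3 · (2s)^2 = 108s^5
Ksp = 108 × (1.04×10⁻⁷)^5 = 1.31×10⁻³³

Ksp = 1.31×10⁻³³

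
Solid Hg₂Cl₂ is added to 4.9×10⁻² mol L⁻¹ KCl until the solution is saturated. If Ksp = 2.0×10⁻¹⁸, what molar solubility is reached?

Hg₂Cl₂(s) ⇌ Hg₂²⁺(aq) + 2 Cl⁻(aq)
Let s be the solubility of Hg₂Cl₂ here. The common ion gives [Cl⁻] ≈ 4.9×10⁻² mol L⁻¹, and [Hg₂²⁺] = s.
Ksp = [Hg₂²⁺][Cl⁻]^2 = s(4.9×10⁻²)^2
s = 2.0×10⁻¹⁸ / (4.9×10⁻²)^2 = 8.3×10⁻¹⁶
s = 8.3×10⁻¹⁶ mol L⁻¹

8.3×10⁻¹⁶ M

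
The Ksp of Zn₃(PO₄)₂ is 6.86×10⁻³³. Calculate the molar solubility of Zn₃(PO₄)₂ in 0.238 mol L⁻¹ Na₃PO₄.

Zn₃(PO₄)₂(s) ⇌ 3 Zn²⁺(aq) + 2 PO₄³⁻(aq)
The solution already contains PO₄³⁻ at 0.238 mol L⁻¹. Let s be the molar solubility of Zn₃(PO₄)₂.
[PO₄³⁻] ≈ 0.238 mol L⁻¹ (common ion dominates); [Zn²⁺] = 3s.
Ksp = [Zn²⁺]^3[PO₄³⁻]^2 = (3s)^3(0.238)^2
(3s)^3 = 6.86×10⁻³³ / (0.238)^2 = 1.21×10⁻³¹
s = 1.65×10⁻¹¹ mol L⁻¹

1.65×10⁻¹¹ M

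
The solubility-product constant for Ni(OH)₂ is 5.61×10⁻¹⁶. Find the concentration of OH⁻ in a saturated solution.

1.04×10⁻⁵ M

Ni(OH)₂(s) ⇌ Ni²⁺(aq) + 2 OH⁻(aq)
Let s be the molar solubility. Then [Ni²⁺] = s and [OH⁻] = 2s.
Ksp = [Ni²⁺][OH⁻]^2 = s · (2s)^2 = 4s^3 = 5.61×10⁻¹⁶
s = 5.20×10⁻⁶ M
[OH⁻] = 2s = 1.04×10⁻⁵ M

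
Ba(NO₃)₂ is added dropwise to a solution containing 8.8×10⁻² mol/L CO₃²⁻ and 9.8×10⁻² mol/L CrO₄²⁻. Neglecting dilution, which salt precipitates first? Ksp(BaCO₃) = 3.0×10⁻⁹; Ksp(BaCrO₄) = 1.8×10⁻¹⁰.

Precipitation begins when Q = Ksp.
For BaCO₃: [Ba²⁺] = (Ksp/[CO₃²⁻]) = 3.4×10⁻⁸ mol/L
For BaCrO₄: [Ba²⁺] = (Ksp/[CrO₄²⁻]) = 1.8×10⁻⁹ mol/L
The smaller threshold [Ba²⁺] is reached first, so BaCrO₄ precipitates first.

BaCrO₄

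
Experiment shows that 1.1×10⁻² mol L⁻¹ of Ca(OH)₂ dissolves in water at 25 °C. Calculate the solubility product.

Ca(OH)₂(s) ⇌ Ca²⁺(aq) + 2 OH⁻(aq)
For each mole of Ca(OH)₂ that dissolves per liter, [Ca²⁺] = s and [OH⁻] = 2s; let s denote this solubility.
Ksp = [Ca²⁺][OH⁻]^2 = s · (2s)^2 = 4s^3
Ksp = 4 × (1.1×10⁻²)^3 = 5.3×10⁻⁶

Ksp = 5.3×10⁻⁶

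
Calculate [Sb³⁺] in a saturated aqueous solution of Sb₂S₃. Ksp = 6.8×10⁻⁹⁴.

1.8×10⁻¹⁹ M

Sb₂S₃(s) ⇌ 2 Sb³⁺(aq) + 3 S²⁻(aq)
Let s be the molar solubility. Then [Sb³⁺] = 2s and [S²⁻] = 3s.
Ksp = [Sb³⁺]^2[S²⁻]^3 = (2s)^2 · (3s)^3 = 108s^5 = 6.8×10⁻⁹⁴
s = 9.1×10⁻²⁰ M
[Sb³⁺] = 2s = 1.8×10⁻¹⁹ M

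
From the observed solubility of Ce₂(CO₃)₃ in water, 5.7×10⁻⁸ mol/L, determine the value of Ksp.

Ksp = 6.5×10⁻³⁵

Ce₂(CO₃)₃(s) ⇌ 2 Ce³⁺(aq) + 3 CO₃²⁻(aq)
If s mol/L of Ce₂(CO₃)₃ dissolves, [Ce³⁺] = 2s and [CO₃²⁻] = 3s.
Ksp = [Ce³⁺]^2[CO₃²⁻]^3 = (2s)^2 · (3s)^3 = 108s^5
Ksp = 108 × (5.7×10⁻⁸)^5 = 6.5×10⁻³⁵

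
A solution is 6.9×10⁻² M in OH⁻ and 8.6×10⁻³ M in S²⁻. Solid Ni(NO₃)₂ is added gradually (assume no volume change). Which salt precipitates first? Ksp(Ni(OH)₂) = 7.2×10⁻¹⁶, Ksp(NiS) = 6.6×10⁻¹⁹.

Precipitation begins when Q = Ksp.
For Ni(OH)₂: [Ni²⁺] = (Ksp/[OH⁻]^2) = 1.5×10⁻¹³ M
For NiS: [Ni²⁺] = (Ksp/[S²⁻]) = 7.7×10⁻¹⁷ M
NiS requires the lower [Ni²⁺], so it precipitates first.

NiS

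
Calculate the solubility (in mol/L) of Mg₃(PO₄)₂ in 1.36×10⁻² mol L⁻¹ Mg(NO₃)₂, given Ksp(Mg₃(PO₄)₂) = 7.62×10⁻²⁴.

Mg₃(PO₄)₂(s) ⇌ 3 Mg²⁺(aq) + 2 PO₄³⁻(aq)
Let s be the solubility of Mg₃(PO₄)₂ here. The common ion gives [Mg²⁺] ≈ 1.36×10⁻² mol L⁻¹, and [PO₄³⁻] = 2s.
Ksp = [Mg²⁺]^3[PO₄³⁻]^2 = (1.36×10⁻²)^3(2s)^2
(2s)^2 = 7.62×10⁻²⁴ / (1.36×10⁻²)^3 = 3.03×10⁻¹⁸
s = 8.70×10⁻¹⁰ mol L⁻¹

8.70×10⁻¹⁰ M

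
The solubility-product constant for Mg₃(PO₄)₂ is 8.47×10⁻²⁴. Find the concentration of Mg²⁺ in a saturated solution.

Mg₃(PO₄)₂(s) ⇌ 3 Mg²⁺(aq) + 2 PO₄³⁻(aq)
Call the molar solubility s, so that [Mg²⁺] = 3s and [PO₄³⁻] = 2s.
Ksp = [Mg²⁺]^3[PO₄³⁻]^2 = (3s)^3 · (2s)^2 = 108s^5 = 8.47×10⁻²⁴
s = 9.53×10⁻⁶ mol/L
[Mg²⁺] = 3s = 2.86×10⁻⁵ mol/L

2.86×10⁻⁵ M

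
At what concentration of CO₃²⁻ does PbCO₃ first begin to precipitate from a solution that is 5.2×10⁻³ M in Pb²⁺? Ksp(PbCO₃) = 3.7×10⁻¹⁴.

7.1×10⁻¹² M

Each salt precipitates once Q = Ksp for that salt.
PbCO₃(s) ⇌ Pb²⁺(aq) + CO₃²⁻(aq)
Ksp = [Pb²⁺][CO₃²⁻] = [CO₃²⁻](5.2×10⁻³)
[CO₃²⁻] = 3.7×10⁻¹⁴ / (5.2×10⁻³) = 7.1×10⁻¹²
[CO₃²⁻] = 7.1×10⁻¹² M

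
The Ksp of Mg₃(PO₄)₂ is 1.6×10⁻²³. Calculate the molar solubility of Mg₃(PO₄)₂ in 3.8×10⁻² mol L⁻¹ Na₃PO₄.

Mg₃(PO₄)₂(s) ⇌ 3 Mg²⁺(aq) + 2 PO₄³⁻(aq)
Let s be the solubility of Mg₃(PO₄)₂ here. The common ion gives [PO₄³⁻] ≈ 3.8×10⁻² mol L⁻¹, and [Mg²⁺] = 3s.
Ksp = [Mg²⁺]^3[PO₄³⁻]^2 = (3s)^3(3.8×10⁻²)^2
(3s)^3 = 1.6×10⁻²³ / (3.8×10⁻²)^2 = 1.1×10⁻²⁰
s = 7.4×10⁻⁸ mol L⁻¹

7.4×10⁻⁸ M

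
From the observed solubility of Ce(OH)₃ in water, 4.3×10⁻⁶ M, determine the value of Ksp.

Ksp = 9.2×10⁻²¹

Ce(OH)₃(s) ⇌ Ce³⁺(aq) + 3 OH⁻(aq)
If s mol/L of Ce(OH)₃ dissolves, [Ce³⁺] = s and [OH⁻] = 3s.
Ksp = [Ce³⁺][OH⁻]^3 = s · (3s)^3 = 27s^4
Ksp = 27 × (4.3×10⁻⁶)^4 = 9.2×10⁻²¹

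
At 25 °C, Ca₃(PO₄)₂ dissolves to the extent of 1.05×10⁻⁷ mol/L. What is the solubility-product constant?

Ca₃(PO₄)₂(s) ⇌ 3 Ca²⁺(aq) + 2 PO₄³⁻(aq)
For each mole of Ca₃(PO₄)₂ that dissolves per liter, [Ca²⁺] = 3s and [PO₄³⁻] = 2s; let s denote this solubility.
Ksp = [Ca²⁺]^3[PO₄³⁻]^2 = (3s)^3 · (2s)^2 = 108s^5
Ksp = 108 × (1.05×10⁻⁷)^5 = 1.38×10⁻³³

Ksp = 1.38×10⁻³³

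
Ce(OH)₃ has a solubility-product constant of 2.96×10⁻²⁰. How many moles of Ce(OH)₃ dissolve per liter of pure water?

5.75×10⁻⁶ M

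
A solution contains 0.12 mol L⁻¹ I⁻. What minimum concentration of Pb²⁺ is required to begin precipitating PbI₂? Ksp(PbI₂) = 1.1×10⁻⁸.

7.6×10⁻⁷ M

A salt starts to precipitate once the ion product Q reaches its Ksp.
PbI₂(s) ⇌ Pb²⁺(aq) + 2 I⁻(aq)
Ksp = [Pb²⁺][I⁻]^2 = [Pb²⁺](0.12)^2
[Pb²⁺] = 1.1×10⁻⁸ / (0.12)^2 = 7.6×10⁻⁷
[Pb²⁺] = 7.6×10⁻⁷ mol L⁻¹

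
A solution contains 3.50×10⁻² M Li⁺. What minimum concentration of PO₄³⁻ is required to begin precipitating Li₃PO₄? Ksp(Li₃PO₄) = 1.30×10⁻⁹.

3.03×10⁻⁵ M

The threshold for precipitation is Q = Ksp.
Li₃PO₄(s) ⇌ 3 Li⁺(aq) + PO₄³⁻(aq)
Ksp = [Li⁺]^3[PO₄³⁻] = [PO₄³⁻](3.50×10⁻²)^3
[PO₄³⁻] = 1.30×10⁻⁹ / (3.50×10⁻²)^3 = 3.03×10⁻⁵
[PO₄³⁻] = 3.03×10⁻⁵ M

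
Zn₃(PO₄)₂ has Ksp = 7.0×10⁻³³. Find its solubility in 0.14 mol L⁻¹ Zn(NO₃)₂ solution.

8.0×10⁻¹⁶ M

Zn₃(PO₄)₂(s) ⇌ 3 Zn²⁺(aq) + 2 PO₄³⁻(aq)
Zn²⁺ is already present at 0.14 mol L⁻¹. If s mol/L of Zn₃(PO₄)₂ dissolves, [PO₄³⁻] = 2s while [Zn²⁺] ≈ 0.14 mol L⁻¹.
Ksp = [Zn²⁺]^3[PO₄³⁻]^2 = (0.14)^3(2s)^2
(2s)^2 = 7.0×10⁻³³ / (0.14)^3 = 2.6×10⁻³⁰
s = 8.0×10⁻¹⁶ mol L⁻¹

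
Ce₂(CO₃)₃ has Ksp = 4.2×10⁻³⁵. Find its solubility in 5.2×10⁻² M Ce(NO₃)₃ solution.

8.3×10⁻¹² M

Ce₂(CO₃)₃(s) ⇌ 2 Ce³⁺(aq) + 3 CO₃²⁻(aq)
The solution already contains Ce³⁺ at 5.2×10⁻² M. Let s be the molar solubility of Ce₂(CO₃)₃.
[Ce³⁺] ≈ 5.2×10⁻² M (common ion dominates); [CO₃²⁻] = 3s.
Ksp = [Ce³⁺]^2[CO₃²⁻]^3 = (5.2×10⁻²)^2(3s)^3
(3s)^3 = 4.2×10⁻³⁵ / (5.2×10⁻²)^2 = 1.6×10⁻³²
s = 8.3×10⁻¹² M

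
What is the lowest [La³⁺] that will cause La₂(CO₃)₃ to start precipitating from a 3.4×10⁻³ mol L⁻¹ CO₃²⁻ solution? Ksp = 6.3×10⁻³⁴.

A salt starts to precipitate once the ion product Q reaches its Ksp.
La₂(CO₃)₃(s) ⇌ 2 La³⁺(aq) + 3 CO₃²⁻(aq)
Ksp = [La³⁺]^2[CO₃²⁻]^3 = [La³⁺]^2(3.4×10⁻³)^3
[La³⁺]^2 = 6.3×10⁻³⁴ / (3.4×10⁻³)^3 = 1.6×10⁻²⁶
[La³⁺] = 1.3×10⁻¹³ mol L⁻¹

1.3×10⁻¹³ M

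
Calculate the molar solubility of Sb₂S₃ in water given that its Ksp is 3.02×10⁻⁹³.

1.23×10⁻¹⁹ M

Sb₂S₃(s) ⇌ 2 Sb³⁺(aq) + 3 S²⁻(aq)
Call the molar solubility s, so that [Sb³⁺] = 2s and [S²⁻] = 3s.
Ksp = [Sb³⁺]^2[S²⁻]^3 = (2s)^2 · (3s)^3 = 108s^5
108s^5 = 3.02×10⁻⁹³  ⇒  s^5 = 2.80×10⁻⁹⁵
Taking the 5th root, s = 1.23×10⁻¹⁹ mol L⁻¹.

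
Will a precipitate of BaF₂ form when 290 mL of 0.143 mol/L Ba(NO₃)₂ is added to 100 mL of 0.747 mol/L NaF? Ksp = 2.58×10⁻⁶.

After mixing, V = 290 mL + 100 mL = 390 mL.
[Ba²⁺] = (0.143)(290)/390 = 0.106 mol/L
[F⁻] = (0.747)(100)/390 = 0.192 mol/L
Q = [Ba²⁺][F⁻]^2 = 3.90×10⁻³
Since Q (3.90×10⁻³) exceeds Ksp (2.58×10⁻⁶), BaF₂ will precipitate.

Yes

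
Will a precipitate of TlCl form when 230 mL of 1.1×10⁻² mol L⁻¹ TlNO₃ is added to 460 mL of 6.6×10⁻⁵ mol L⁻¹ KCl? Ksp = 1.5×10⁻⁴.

The combined volume is 690 mL.
[Tl⁺] = (1.1×10⁻²)(230)/690 = 3.7×10⁻³ mol L⁻¹
[Cl⁻] = (6.6×10⁻⁵)(460)/690 = 4.4×10⁻⁵ mol L⁻¹
Q = [Tl⁺][Cl⁻] = 1.6×10⁻⁷
Q = 1.6×10⁻⁷ < Ksp = 1.5×10⁻⁴, so the solution is unsaturated and no precipitate forms.

No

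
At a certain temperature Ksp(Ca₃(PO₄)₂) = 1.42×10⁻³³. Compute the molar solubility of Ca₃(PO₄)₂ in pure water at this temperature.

1.06×10⁻⁷ M

Ca₃(PO₄)₂(s) ⇌ 3 Ca²⁺(aq) + 2 PO₄³⁻(aq)
For each mole of Ca₃(PO₄)₂ that dissolves per liter, [Ca²⁺] = 3s and [PO₄³⁻] = 2s; let s denote this solubility.
Ksp = [Ca²⁺]^3[PO₄³⁻]^2 = (3s)^3 · (2s)^2 = 108s^5
108s^5 = 1.42×10⁻³³  ⇒  s^5 = 1.31×10⁻³⁵
s = 1.06×10⁻⁷ mol/L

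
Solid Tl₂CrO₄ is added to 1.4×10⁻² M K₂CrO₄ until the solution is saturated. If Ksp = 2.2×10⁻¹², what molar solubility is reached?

Tl₂CrO₄(s) ⇌ 2 Tl⁺(aq) + CrO₄²⁻(aq)
With CrO₄²⁻ already at 1.4×10⁻² M and s small, take [CrO₄²⁻] ≈ 1.4×10⁻² M and [Tl⁺] = 2s.
Ksp = [Tl⁺]^2[CrO₄²⁻] = (2s)^2(1.4×10⁻²)
(2s)^2 = 2.2×10⁻¹² / (1.4×10⁻²) = 1.6×10⁻¹⁰
s = 6.3×10⁻⁶ M

6.3×10⁻⁶ M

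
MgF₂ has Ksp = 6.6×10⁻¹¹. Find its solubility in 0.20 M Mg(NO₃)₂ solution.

9.1×10⁻⁶ M

MgF₂(s) ⇌ Mg²⁺(aq) + 2 F⁻(aq)
Let s be the solubility of MgF₂ here. The common ion gives [Mg²⁺] ≈ 0.20 M, and [F⁻] = 2s.
Ksp = [Mg²⁺][F⁻]^2 = (0.20)(2s)^2
(2s)^2 = 6.6×10⁻¹¹ / (0.20) = 3.3×10⁻¹⁰
s = 9.1×10⁻⁶ M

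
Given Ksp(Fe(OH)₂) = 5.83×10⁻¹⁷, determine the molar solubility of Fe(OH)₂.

Fe(OH)₂(s) ⇌ Fe²⁺(aq) + 2 OH⁻(aq)
If s mol/L of Fe(OH)₂ dissolves, [Fe²⁺] = s and [OH⁻] = 2s.
Ksp = [Fe²⁺][OH⁻]^2 = s · (2s)^2 = 4s^3
4s^3 = 5.83×10⁻¹⁷  ⇒  s^3 = 1.46×10⁻¹⁷
s = (1.46×10⁻¹⁷)^(1/3) = 2.44×10⁻⁶ M

2.44×10⁻⁶ M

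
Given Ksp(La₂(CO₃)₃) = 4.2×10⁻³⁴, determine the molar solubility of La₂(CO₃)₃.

La₂(CO₃)₃(s) ⇌ 2 La³⁺(aq) + 3 CO₃²⁻(aq)
For each mole of La₂(CO₃)₃ that dissolves per liter, [La³⁺] = 2s and [CO₃²⁻] = 3s; let s denote this solubility.
Ksp = [La³⁺]^2[CO₃²⁻]^3 = (2s)^2 · (3s)^3 = 108s^5
108s^5 = 4.2×10⁻³⁴  ⇒  s^5 = 3.9×10⁻³⁶
Taking the 5th root, s = 8.3×10⁻⁸ mol L⁻¹.

8.3×10⁻⁸ M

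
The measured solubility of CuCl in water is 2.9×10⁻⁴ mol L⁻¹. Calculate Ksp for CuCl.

CuCl(s) ⇌ Cu⁺(aq) + Cl⁻(aq)
For each mole of CuCl that dissolves per liter, [Cu⁺] = s and [Cl⁻] = s; let s denote this solubility.
Ksp = [Cu⁺][Cl⁻] = s · s = s^2
Ksp = (2.9×10⁻⁴)^2 = 8.4×10⁻⁸

Ksp = 8.4×10⁻⁸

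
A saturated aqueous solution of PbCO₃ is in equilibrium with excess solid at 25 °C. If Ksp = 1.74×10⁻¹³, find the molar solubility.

4.17×10⁻⁷ M

PbCO₃(s) ⇌ Pb²⁺(aq) + CO₃²⁻(aq)
Call the molar solubility s, so that [Pb²⁺] = s and [CO₃²⁻] = s.
Ksp = [Pb²⁺][CO₃²⁻] = s · s = s^2
s^2 = 1.74×10⁻¹³
s = (1.74×10⁻¹³)^(1/2) = 4.17×10⁻⁷ M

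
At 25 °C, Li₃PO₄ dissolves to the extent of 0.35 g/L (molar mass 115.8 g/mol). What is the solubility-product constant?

Ksp = 2.3×10⁻⁹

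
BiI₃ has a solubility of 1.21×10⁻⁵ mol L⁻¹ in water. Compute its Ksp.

BiI₃(s) ⇌ Bi³⁺(aq) + 3 I⁻(aq)
Let s be the molar solubility. Then [Bi³⁺] = s and [I⁻] = 3s.
Ksp = [Bi³⁺][I⁻]^3 = s · (3s)^3 = 27s^4
Ksp = 27 × (1.21×10⁻⁵)^4 = 5.79×10⁻¹⁹

Ksp = 5.79×10⁻¹⁹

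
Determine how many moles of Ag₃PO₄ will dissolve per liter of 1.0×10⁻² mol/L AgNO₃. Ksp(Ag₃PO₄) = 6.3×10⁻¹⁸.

6.3×10⁻¹² M

Ag₃PO₄(s) ⇌ 3 Ag⁺(aq) + PO₄³⁻(aq)
Let s be the solubility of Ag₃PO₄ here. The common ion gives [Ag⁺] ≈ 1.0×10⁻² mol/L, and [PO₄³⁻] = s.
Ksp = [Ag⁺]^3[PO₄³⁻] = (1.0×10⁻²)^3s
s = 6.3×10⁻¹⁸ / (1.0×10⁻²)^3 = 6.3×10⁻¹²
s = 6.3×10⁻¹² mol/L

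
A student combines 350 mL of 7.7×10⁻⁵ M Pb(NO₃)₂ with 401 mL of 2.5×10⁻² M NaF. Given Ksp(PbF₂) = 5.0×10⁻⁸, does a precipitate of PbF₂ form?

After mixing, V = 350 mL + 401 mL = 751 mL.
[Pb²⁺] = (7.7×10⁻⁵)(350)/751 = 3.6×10⁻⁵ M
[F⁻] = (2.5×10⁻²)(401)/751 = 1.3×10⁻² M
Q = [Pb²⁺][F⁻]^2 = 6.4×10⁻⁹
Since Q (6.4×10⁻⁹) is less than Ksp (5.0×10⁻⁸), no PbF₂ precipitates.

No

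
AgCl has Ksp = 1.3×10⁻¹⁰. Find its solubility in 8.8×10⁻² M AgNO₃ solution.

AgCl(s) ⇌ Ag⁺(aq) + Cl⁻(aq)
Ag⁺ is already present at 8.8×10⁻² M. If s mol/L of AgCl dissolves, [Cl⁻] = s while [Ag⁺] ≈ 8.8×10⁻² M.
Ksp = [Ag⁺][Cl⁻] = (8.8×10⁻²)s
s = 1.3×10⁻¹⁰ / (8.8×10⁻²) = 1.5×10⁻⁹
s = 1.5×10⁻⁹ M

1.5×10⁻⁹ M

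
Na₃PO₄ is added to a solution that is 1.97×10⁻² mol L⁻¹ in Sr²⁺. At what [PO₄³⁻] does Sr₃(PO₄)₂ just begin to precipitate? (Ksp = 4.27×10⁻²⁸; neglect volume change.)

A salt starts to precipitate once the ion product Q reaches its Ksp.
Sr₃(PO₄)₂(s) ⇌ 3 Sr²⁺(aq) + 2 PO₄³⁻(aq)
Ksp = [Sr²⁺]^3[PO₄³⁻]^2 = [PO₄³⁻]^2(1.97×10⁻²)^3
[PO₄³⁻]^2 = 4.27×10⁻²⁸ / (1.97×10⁻²)^3 = 5.59×10⁻²³
[PO₄³⁻] = 7.47×10⁻¹² mol L⁻¹

7.47×10⁻¹² M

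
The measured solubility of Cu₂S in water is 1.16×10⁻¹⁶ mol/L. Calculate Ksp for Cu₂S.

Ksp = 6.24×10⁻⁴⁸

Cu₂S(s) ⇌ 2 Cu⁺(aq) + S²⁻(aq)
With molar solubility s: [Cu⁺] = 2s, [S²⁻] = s.
Ksp = [Cu⁺]^2[S²⁻] = (2s)^2 · s = 4s^3
Ksp = 4 × (1.16×10⁻¹⁶)^3 = 6.24×10⁻⁴⁸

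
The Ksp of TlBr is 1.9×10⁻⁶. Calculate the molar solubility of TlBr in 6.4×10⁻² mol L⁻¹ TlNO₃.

TlBr(s) ⇌ Tl⁺(aq) + Br⁻(aq)
With Tl⁺ already at 6.4×10⁻² mol L⁻¹ and s small, take [Tl⁺] ≈ 6.4×10⁻² mol L⁻¹ and [Br⁻] = s.
Ksp = [Tl⁺][Br⁻] = (6.4×10⁻²)s
s = 1.9×10⁻⁶ / (6.4×10⁻²) = 3.0×10⁻⁵
s = 3.0×10⁻⁵ mol L⁻¹

3.0×10⁻⁵ M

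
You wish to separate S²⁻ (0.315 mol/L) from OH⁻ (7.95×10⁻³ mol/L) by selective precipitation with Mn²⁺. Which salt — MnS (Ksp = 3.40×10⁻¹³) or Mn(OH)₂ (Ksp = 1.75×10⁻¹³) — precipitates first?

MnS

Each salt precipitates once Q = Ksp for that salt.
For MnS: [Mn²⁺] = (Ksp/[S²⁻]) = 1.08×10⁻¹² mol/L
For Mn(OH)₂: [Mn²⁺] = (Ksp/[OH⁻]^2) = 2.77×10⁻⁹ mol/L
Since MnS needs less Mn²⁺ to reach saturation, it precipitates first.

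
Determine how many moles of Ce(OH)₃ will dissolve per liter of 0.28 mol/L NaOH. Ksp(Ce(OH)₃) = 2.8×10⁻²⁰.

1.3×10⁻¹⁸ M

Ce(OH)₃(s) ⇌ Ce³⁺(aq) + 3 OH⁻(aq)
The solution already contains OH⁻ at 0.28 mol/L. Let s be the molar solubility of Ce(OH)₃.
[OH⁻] ≈ 0.28 mol/L (common ion dominates); [Ce³⁺] = s.
Ksp = [Ce³⁺][OH⁻]^3 = s(0.28)^3
s = 2.8×10⁻²⁰ / (0.28)^3 = 1.3×10⁻¹⁸
s = 1.3×10⁻¹⁸ mol/L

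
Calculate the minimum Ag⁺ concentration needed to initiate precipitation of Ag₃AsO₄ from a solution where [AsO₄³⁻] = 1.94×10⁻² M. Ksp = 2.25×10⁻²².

2.26×10⁻⁷ M

A salt starts to precipitate once the ion product Q reaches its Ksp.
Ag₃AsO₄(s) ⇌ 3 Ag⁺(aq) + AsO₄³⁻(aq)
Ksp = [Ag⁺]^3[AsO₄³⁻] = [Ag⁺]^3(1.94×10⁻²)
[Ag⁺]^3 = 2.25×10⁻²² / (1.94×10⁻²) = 1.16×10⁻²⁰
[Ag⁺] = 2.26×10⁻⁷ M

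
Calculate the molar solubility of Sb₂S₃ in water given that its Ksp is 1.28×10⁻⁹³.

1.03×10⁻¹⁹ M

Sb₂S₃(s) ⇌ 2 Sb³⁺(aq) + 3 S²⁻(aq)
Let s be the molar solubility. Then [Sb³⁺] = 2s and [S²⁻] = 3s.
Ksp = [Sb³⁺]^2[S²⁻]^3 = (2s)^2 · (3s)^3 = 108s^5
108s^5 = 1.28×10⁻⁹³  ⇒  s^5 = 1.19×10⁻⁹⁵
s = 1.03×10⁻¹⁹ M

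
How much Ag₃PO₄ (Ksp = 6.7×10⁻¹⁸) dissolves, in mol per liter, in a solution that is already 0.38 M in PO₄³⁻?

8.7×10⁻⁷ M

Ag₃PO₄(s) ⇌ 3 Ag⁺(aq) + PO₄³⁻(aq)
Let s be the solubility of Ag₃PO₄ here. The common ion gives [PO₄³⁻] ≈ 0.38 M, and [Ag⁺] = 3s.
Ksp = [Ag⁺]^3[PO₄³⁻] = (3s)^3(0.38)
(3s)^3 = 6.7×10⁻¹⁸ / (0.38) = 1.8×10⁻¹⁷
s = 8.7×10⁻⁷ M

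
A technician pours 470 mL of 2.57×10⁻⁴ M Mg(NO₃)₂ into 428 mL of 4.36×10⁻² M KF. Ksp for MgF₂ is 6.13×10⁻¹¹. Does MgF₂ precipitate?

Yes

Total volume after mixing = 470 + 428 = 898 mL.
[Mg²⁺] = (2.57×10⁻⁴)(470)/898 = 1.35×10⁻⁴ M
[F⁻] = (4.36×10⁻²)(428)/898 = 2.08×10⁻² M
Q = [Mg²⁺][F⁻]^2 = 5.81×10⁻⁸
Since Q (5.81×10⁻⁸) exceeds Ksp (6.13×10⁻¹¹), MgF₂ will precipitate.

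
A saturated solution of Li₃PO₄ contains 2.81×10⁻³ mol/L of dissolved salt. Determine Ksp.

Ksp = 1.68×10⁻⁹

Li₃PO₄(s) ⇌ 3 Li⁺(aq) + PO₄³⁻(aq)
With molar solubility s: [Li⁺] = 3s, [PO₄³⁻] = s.
Ksp = [Li⁺]^3[PO₄³⁻] = (3s)^3 · s = 27s^4
Ksp = 27 × (2.81×10⁻³)^4 = 1.68×10⁻⁹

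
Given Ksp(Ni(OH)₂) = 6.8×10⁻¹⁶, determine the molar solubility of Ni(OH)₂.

Ni(OH)₂(s) ⇌ Ni²⁺(aq) + 2 OH⁻(aq)
If s mol/L of Ni(OH)₂ dissolves, [Ni²⁺] = s and [OH⁻] = 2s.
Ksp = [Ni²⁺][OH⁻]^2 = s · (2s)^2 = 4s^3
4s^3 = 6.8×10⁻¹⁶  ⇒  s^3 = 1.7×10⁻¹⁶
s = 5.5×10⁻⁶ M

5.5×10⁻⁶ M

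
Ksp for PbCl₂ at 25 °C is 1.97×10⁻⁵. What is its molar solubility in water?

PbCl₂(s) ⇌ Pb²⁺(aq) + 2 Cl⁻(aq)
With molar solubility s: [Pb²⁺] = s, [Cl⁻] = 2s.
Ksp = [Pb²⁺][Cl⁻]^2 = s · (2s)^2 = 4s^3
4s^3 = 1.97×10⁻⁵  ⇒  s^3 = 4.93×10⁻⁶
s = 1.70×10⁻² mol/L

1.70×10⁻² M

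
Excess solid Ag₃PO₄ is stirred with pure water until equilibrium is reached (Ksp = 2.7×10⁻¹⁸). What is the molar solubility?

1.8×10⁻⁵ M

Ag₃PO₄(s) ⇌ 3 Ag⁺(aq) + PO₄³⁻(aq)
If s mol/L of Ag₃PO₄ dissolves, [Ag⁺] = 3s and [PO₄³⁻] = s.
Ksp = [Ag⁺]^3[PO₄³⁻] = (3s)^3 · s = 27s^4
27s^4 = 2.7×10⁻¹⁸  ⇒  s^4 = 1.0×10⁻¹⁹
s = (1.0×10⁻¹⁹)^(1/4) = 1.8×10⁻⁵ M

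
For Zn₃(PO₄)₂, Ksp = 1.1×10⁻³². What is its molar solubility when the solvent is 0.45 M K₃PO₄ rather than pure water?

Zn₃(PO₄)₂(s) ⇌ 3 Zn²⁺(aq) + 2 PO₄³⁻(aq)
PO₄³⁻ is already present at 0.45 M. If s mol/L of Zn₃(PO₄)₂ dissolves, [Zn²⁺] = 3s while [PO₄³⁻] ≈ 0.45 M.
Ksp = [Zn²⁺]^3[PO₄³⁻]^2 = (3s)^3(0.45)^2
(3s)^3 = 1.1×10⁻³² / (0.45)^2 = 5.4×10⁻³²
s = 1.3×10⁻¹¹ M

1.3×10⁻¹¹ M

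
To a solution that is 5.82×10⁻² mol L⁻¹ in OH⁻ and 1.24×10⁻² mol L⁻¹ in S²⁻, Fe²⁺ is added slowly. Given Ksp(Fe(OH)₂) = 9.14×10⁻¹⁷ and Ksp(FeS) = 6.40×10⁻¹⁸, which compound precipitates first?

FeS

Precipitation of each salt begins when its ion product equals Ksp.
For Fe(OH)₂: [Fe²⁺] = (Ksp/[OH⁻]^2) = 2.70×10⁻¹⁴ mol L⁻¹
For FeS: [Fe²⁺] = (Ksp/[S²⁻]) = 5.16×10⁻¹⁶ mol L⁻¹
Since FeS needs less Fe²⁺ to reach saturation, it precipitates first.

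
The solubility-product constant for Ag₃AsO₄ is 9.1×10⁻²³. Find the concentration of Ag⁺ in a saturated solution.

4.1×10⁻⁶ M

Ag₃AsO₄(s) ⇌ 3 Ag⁺(aq) + AsO₄³⁻(aq)
Let s be the molar solubility. Then [Ag⁺] = 3s and [AsO₄³⁻] = s.
Ksp = [Ag⁺]^3[AsO₄³⁻] = (3s)^3 · s = 27s^4 = 9.1×10⁻²³
s = 1.4×10⁻⁶ M
[Ag⁺] = 3s = 4.1×10⁻⁶ M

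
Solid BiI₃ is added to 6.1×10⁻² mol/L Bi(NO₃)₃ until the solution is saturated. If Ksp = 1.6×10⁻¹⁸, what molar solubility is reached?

9.9×10⁻⁷ M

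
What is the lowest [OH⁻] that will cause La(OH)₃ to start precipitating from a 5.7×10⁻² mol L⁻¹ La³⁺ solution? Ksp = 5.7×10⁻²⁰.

A salt starts to precipitate once the ion product Q reaches its Ksp.
La(OH)₃(s) ⇌ La³⁺(aq) + 3 OH⁻(aq)
Ksp = [La³⁺][OH⁻]^3 = [OH⁻]^3(5.7×10⁻²)
[OH⁻]^3 = 5.7×10⁻²⁰ / (5.7×10⁻²) = 1.0×10⁻¹⁸
[OH⁻] = 1.0×10⁻⁶ mol L⁻¹

1.0×10⁻⁶ M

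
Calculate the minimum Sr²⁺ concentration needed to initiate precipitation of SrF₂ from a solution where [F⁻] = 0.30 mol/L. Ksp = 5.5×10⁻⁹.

A salt starts to precipitate once the ion product Q reaches its Ksp.
SrF₂(s) ⇌ Sr²⁺(aq) + 2 F⁻(aq)
Ksp = [Sr²⁺][F⁻]^2 = [Sr²⁺](0.30)^2
[Sr²⁺] = 5.5×10⁻⁹ / (0.30)^2 = 6.1×10⁻⁸
[Sr²⁺] = 6.1×10⁻⁸ mol/L

6.1×10⁻⁸ M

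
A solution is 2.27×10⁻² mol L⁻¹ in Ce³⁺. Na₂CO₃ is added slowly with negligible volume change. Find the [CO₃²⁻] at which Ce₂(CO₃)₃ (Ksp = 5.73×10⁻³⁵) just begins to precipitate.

4.81×10⁻¹¹ M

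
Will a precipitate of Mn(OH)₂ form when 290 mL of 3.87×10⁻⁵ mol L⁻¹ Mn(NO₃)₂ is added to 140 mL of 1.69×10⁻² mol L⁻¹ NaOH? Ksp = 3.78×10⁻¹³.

After mixing, V = 290 mL + 140 mL = 430 mL.
[Mn²⁺] = (3.87×10⁻⁵)(290)/430 = 2.61×10⁻⁵ mol L⁻¹
[OH⁻] = (1.69×10⁻²)(140)/430 = 5.50×10⁻³ mol L⁻¹
Q = [Mn²⁺][OH⁻]^2 = 7.90×10⁻¹⁰
Q = 7.90×10⁻¹⁰ > Ksp = 3.78×10⁻¹³, so the solution is supersaturated and Mn(OH)₂ precipitates.

Yes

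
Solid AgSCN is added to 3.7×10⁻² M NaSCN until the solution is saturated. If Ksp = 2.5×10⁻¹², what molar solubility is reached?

AgSCN(s) ⇌ Ag⁺(aq) + SCN⁻(aq)
Let s be the solubility of AgSCN here. The common ion gives [SCN⁻] ≈ 3.7×10⁻² M, and [Ag⁺] = s.
Ksp = [Ag⁺][SCN⁻] = s(3.7×10⁻²)
s = 2.5×10⁻¹² / (3.7×10⁻²) = 6.8×10⁻¹¹
s = 6.8×10⁻¹¹ M

6.8×10⁻¹¹ M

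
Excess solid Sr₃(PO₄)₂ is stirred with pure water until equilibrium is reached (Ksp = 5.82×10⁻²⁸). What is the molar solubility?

1.40×10⁻⁶ M

Sr₃(PO₄)₂(s) ⇌ 3 Sr²⁺(aq) + 2 PO₄³⁻(aq)
For each mole of Sr₃(PO₄)₂ that dissolves per liter, [Sr²⁺] = 3s and [PO₄³⁻] = 2s; let s denote this solubility.
Ksp = [Sr²⁺]^3[PO₄³⁻]^2 = (3s)^3 · (2s)^2 = 108s^5
108s^5 = 5.82×10⁻²⁸  ⇒  s^5 = 5.39×10⁻³⁰
Taking the 5th root, s = 1.40×10⁻⁶ mol L⁻¹.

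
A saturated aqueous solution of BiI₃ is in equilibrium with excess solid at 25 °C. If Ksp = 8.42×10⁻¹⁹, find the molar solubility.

BiI₃(s) ⇌ Bi³⁺(aq) + 3 I⁻(aq)
If s mol/L of BiI₃ dissolves, [Bi³⁺] = s and [I⁻] = 3s.
Ksp = [Bi³⁺][I⁻]^3 = s · (3s)^3 = 27s^4
27s^4 = 8.42×10⁻¹⁹  ⇒  s^4 = 3.12×10⁻²⁰
Taking the 4th root, s = 1.33×10⁻⁵ M.

1.33×10⁻⁵ M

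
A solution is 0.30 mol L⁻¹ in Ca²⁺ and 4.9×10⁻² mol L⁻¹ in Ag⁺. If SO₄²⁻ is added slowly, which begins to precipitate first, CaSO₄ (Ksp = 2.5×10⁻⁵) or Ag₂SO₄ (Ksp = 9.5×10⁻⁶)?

CaSO₄

The threshold for precipitation is Q = Ksp.
For CaSO₄: [SO₄²⁻] = (Ksp/[Ca²⁺]) = 8.3×10⁻⁵ mol L⁻¹
For Ag₂SO₄: [SO₄²⁻] = (Ksp/[Ag⁺]^2) = 4.0×10⁻³ mol L⁻¹
CaSO₄ requires the lower [SO₄²⁻], so it precipitates first.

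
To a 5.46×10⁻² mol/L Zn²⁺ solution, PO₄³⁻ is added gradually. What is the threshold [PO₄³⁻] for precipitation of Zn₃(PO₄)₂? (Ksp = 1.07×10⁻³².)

Precipitation begins when Q = Ksp.
Zn₃(PO₄)₂(s) ⇌ 3 Zn²⁺(aq) + 2 PO₄³⁻(aq)
Ksp = [Zn²⁺]^3[PO₄³⁻]^2 = [PO₄³⁻]^2(5.46×10⁻²)^3
[PO₄³⁻]^2 = 1.07×10⁻³² / (5.46×10⁻²)^3 = 6.57×10⁻²⁹
[PO₄³⁻] = 8.11×10⁻¹⁵ mol/L

8.11×10⁻¹⁵ M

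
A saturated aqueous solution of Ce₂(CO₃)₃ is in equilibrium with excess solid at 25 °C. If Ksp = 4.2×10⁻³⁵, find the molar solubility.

Ce₂(CO₃)₃(s) ⇌ 2 Ce³⁺(aq) + 3 CO₃²⁻(aq)
Call the molar solubility s, so that [Ce³⁺] = 2s and [CO₃²⁻] = 3s.
Ksp = [Ce³⁺]^2[CO₃²⁻]^3 = (2s)^2 · (3s)^3 = 108s^5
108s^5 = 4.2×10⁻³⁵  ⇒  s^5 = 3.9×10⁻³⁷
Taking the 5th root, s = 5.2×10⁻⁸ mol L⁻¹.

5.2×10⁻⁸ M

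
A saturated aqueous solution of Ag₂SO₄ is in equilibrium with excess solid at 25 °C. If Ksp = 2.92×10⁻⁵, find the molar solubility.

Ag₂SO₄(s) ⇌ 2 Ag⁺(aq) + SO₄²⁻(aq)
If s mol/L of Ag₂SO₄ dissolves, [Ag⁺] = 2s and [SO₄²⁻] = s.
Ksp = [Ag⁺]^2[SO₄²⁻] = (2s)^2 · s = 4s^3
4s^3 = 2.92×10⁻⁵  ⇒  s^3 = 7.30×10⁻⁶
s = (7.30×10⁻⁶)^(1/3) = 1.94×10⁻² mol/L

1.94×10⁻² M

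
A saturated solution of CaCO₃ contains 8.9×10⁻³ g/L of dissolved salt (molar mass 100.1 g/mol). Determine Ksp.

Molar solubility s = (8.9×10⁻³ g/L) / (100.1 g/mol) = 8.891×10⁻⁵ mol/L
CaCO₃(s) ⇌ Ca²⁺(aq) + CO₃²⁻(aq)
Call the molar solubility s, so that [Ca²⁺] = s and [CO₃²⁻] = s.
Ksp = [Ca²⁺][CO₃²⁻] = s · s = s^2
Ksp = (8.891×10⁻⁵)^2 = 7.9×10⁻⁹

Ksp = 7.9×10⁻⁹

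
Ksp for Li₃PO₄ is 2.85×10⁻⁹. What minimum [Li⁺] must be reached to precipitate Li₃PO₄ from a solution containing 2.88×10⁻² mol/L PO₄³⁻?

4.63×10⁻³ M

A salt starts to precipitate once the ion product Q reaches its Ksp.
Li₃PO₄(s) ⇌ 3 Li⁺(aq) + PO₄³⁻(aq)
Ksp = [Li⁺]^3[PO₄³⁻] = [Li⁺]^3(2.88×10⁻²)
[Li⁺]^3 = 2.85×10⁻⁹ / (2.88×10⁻²) = 9.90×10⁻⁸
[Li⁺] = 4.63×10⁻³ mol/L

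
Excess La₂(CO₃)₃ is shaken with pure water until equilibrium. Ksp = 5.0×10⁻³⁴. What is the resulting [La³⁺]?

1.7×10⁻⁷ M

La₂(CO₃)₃(s) ⇌ 2 La³⁺(aq) + 3 CO₃²⁻(aq)
If s mol/L of La₂(CO₃)₃ dissolves, [La³⁺] = 2s and [CO₃²⁻] = 3s.
Ksp = [La³⁺]^2[CO₃²⁻]^3 = (2s)^2 · (3s)^3 = 108s^5 = 5.0×10⁻³⁴
s = 8.6×10⁻⁸ M
[La³⁺] = 2s = 1.7×10⁻⁷ M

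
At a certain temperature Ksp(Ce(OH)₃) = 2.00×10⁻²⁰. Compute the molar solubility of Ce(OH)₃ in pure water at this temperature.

5.22×10⁻⁶ M

Ce(OH)₃(s) ⇌ Ce³⁺(aq) + 3 OH⁻(aq)
Let s be the molar solubility. Then [Ce³⁺] = s and [OH⁻] = 3s.
Ksp = [Ce³⁺][OH⁻]^3 = s · (3s)^3 = 27s^4
27s^4 = 2.00×10⁻²⁰  ⇒  s^4 = 7.41×10⁻²²
s = 5.22×10⁻⁶ M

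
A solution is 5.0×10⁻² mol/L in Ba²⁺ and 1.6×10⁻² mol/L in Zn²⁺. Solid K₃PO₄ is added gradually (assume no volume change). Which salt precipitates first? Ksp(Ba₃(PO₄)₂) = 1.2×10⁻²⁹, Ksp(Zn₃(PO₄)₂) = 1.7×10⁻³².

Zn₃(PO₄)₂

A salt starts to precipitate once the ion product Q reaches its Ksp.
For Ba₃(PO₄)₂: [PO₄³⁻] = (Ksp/[Ba²⁺]^3)^(1/2) = 3.1×10⁻¹³ mol/L
For Zn₃(PO₄)₂: [PO₄³⁻] = (Ksp/[Zn²⁺]^3)^(1/2) = 6.4×10⁻¹⁴ mol/L
Zn₃(PO₄)₂ requires the lower [PO₄³⁻], so it precipitates first.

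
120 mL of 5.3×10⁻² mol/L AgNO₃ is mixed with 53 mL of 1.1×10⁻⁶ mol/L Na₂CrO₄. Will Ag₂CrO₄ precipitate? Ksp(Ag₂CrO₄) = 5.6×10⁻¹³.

After mixing, V = 120 mL + 53 mL = 173 mL.
[Ag⁺] = (5.3×10⁻²)(120)/173 = 3.7×10⁻² mol/L
[CrO₄²⁻] = (1.1×10⁻⁶)(53)/173 = 3.4×10⁻⁷ mol/L
Q = [Ag⁺]^2[CrO₄²⁻] = 4.6×10⁻¹⁰
Q = 4.6×10⁻¹⁰ > Ksp = 5.6×10⁻¹³, so the solution is supersaturated and Ag₂CrO₄ precipitates.

Yes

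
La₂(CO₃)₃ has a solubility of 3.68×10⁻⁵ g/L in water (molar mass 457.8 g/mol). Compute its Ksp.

s = (3.68×10⁻⁵ g L⁻¹)/(457.8 g mol⁻¹) = 8.0384×10⁻⁸ M
La₂(CO₃)₃(s) ⇌ 2 La³⁺(aq) + 3 CO₃²⁻(aq)
If s mol/L of La₂(CO₃)₃ dissolves, [La³⁺] = 2s and [CO₃²⁻] = 3s.
Ksp = [La³⁺]^2[CO₃²⁻]^3 = (2s)^2 · (3s)^3 = 108s^5
Ksp = 108 × (8.0384×10⁻⁸)^5 = 3.62×10⁻³⁴

Ksp = 3.62×10⁻³⁴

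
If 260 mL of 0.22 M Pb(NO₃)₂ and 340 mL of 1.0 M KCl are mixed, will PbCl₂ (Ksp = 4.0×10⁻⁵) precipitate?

Yes

The combined volume is 600 mL.
[Pb²⁺] = (0.22)(260)/600 = 9.5×10⁻² M
[Cl⁻] = (1.0)(340)/600 = 0.57 M
Q = [Pb²⁺][Cl⁻]^2 = 3.1×10⁻²
Since Q (3.1×10⁻²) exceeds Ksp (4.0×10⁻⁵), PbCl₂ will precipitate.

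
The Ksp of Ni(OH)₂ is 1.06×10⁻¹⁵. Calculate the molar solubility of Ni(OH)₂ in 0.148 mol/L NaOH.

4.84×10⁻¹⁴ M

Ni(OH)₂(s) ⇌ Ni²⁺(aq) + 2 OH⁻(aq)
The solution already contains OH⁻ at 0.148 mol/L. Let s be the molar solubility of Ni(OH)₂.
[OH⁻] ≈ 0.148 mol/L (common ion dominates); [Ni²⁺] = s.
Ksp = [Ni²⁺][OH⁻]^2 = s(0.148)^2
s = 1.06×10⁻¹⁵ / (0.148)^2 = 4.84×10⁻¹⁴
s = 4.84×10⁻¹⁴ mol/L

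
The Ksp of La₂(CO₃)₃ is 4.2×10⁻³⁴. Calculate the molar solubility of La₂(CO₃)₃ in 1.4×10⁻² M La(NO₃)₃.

4.3×10⁻¹¹ M

La₂(CO₃)₃(s) ⇌ 2 La³⁺(aq) + 3 CO₃²⁻(aq)
Let s be the solubility of La₂(CO₃)₃ here. The common ion gives [La³⁺] ≈ 1.4×10⁻² M, and [CO₃²⁻] = 3s.
Ksp = [La³⁺]^2[CO₃²⁻]^3 = (1.4×10⁻²)^2(3s)^3
(3s)^3 = 4.2×10⁻³⁴ / (1.4×10⁻²)^2 = 2.1×10⁻³⁰
s = 4.3×10⁻¹¹ M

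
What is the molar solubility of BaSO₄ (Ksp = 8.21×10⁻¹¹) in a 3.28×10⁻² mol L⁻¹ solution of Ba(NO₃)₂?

2.50×10⁻⁹ M

BaSO₄(s) ⇌ Ba²⁺(aq) + SO₄²⁻(aq)
Let s be the solubility of BaSO₄ here. The common ion gives [Ba²⁺] ≈ 3.28×10⁻² mol L⁻¹, and [SO₄²⁻] = s.
Ksp = [Ba²⁺][SO₄²⁻] = (3.28×10⁻²)s
s = 8.21×10⁻¹¹ / (3.28×10⁻²) = 2.50×10⁻⁹
s = 2.50×10⁻⁹ mol L⁻¹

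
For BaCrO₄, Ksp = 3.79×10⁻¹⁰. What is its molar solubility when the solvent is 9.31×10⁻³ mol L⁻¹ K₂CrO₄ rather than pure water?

4.07×10⁻⁸ M

BaCrO₄(s) ⇌ Ba²⁺(aq) + CrO₄²⁻(aq)
CrO₄²⁻ is already present at 9.31×10⁻³ mol L⁻¹. If s mol/L of BaCrO₄ dissolves, [Ba²⁺] = s while [CrO₄²⁻] ≈ 9.31×10⁻³ mol L⁻¹.
Ksp = [Ba²⁺][CrO₄²⁻] = s(9.31×10⁻³)
s = 3.79×10⁻¹⁰ / (9.31×10⁻³) = 4.07×10⁻⁸
s = 4.07×10⁻⁸ mol L⁻¹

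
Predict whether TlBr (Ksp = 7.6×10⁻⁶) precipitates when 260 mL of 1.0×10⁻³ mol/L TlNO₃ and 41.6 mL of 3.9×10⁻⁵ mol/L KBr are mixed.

No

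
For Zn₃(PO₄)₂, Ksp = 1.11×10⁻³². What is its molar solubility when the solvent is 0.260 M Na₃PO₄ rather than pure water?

1.83×10⁻¹¹ M

Zn₃(PO₄)₂(s) ⇌ 3 Zn²⁺(aq) + 2 PO₄³⁻(aq)
PO₄³⁻ is already present at 0.260 M. If s mol/L of Zn₃(PO₄)₂ dissolves, [Zn²⁺] = 3s while [PO₄³⁻] ≈ 0.260 M.
Ksp = [Zn²⁺]^3[PO₄³⁻]^2 = (3s)^3(0.260)^2
(3s)^3 = 1.11×10⁻³² / (0.260)^2 = 1.64×10⁻³¹
s = 1.83×10⁻¹¹ M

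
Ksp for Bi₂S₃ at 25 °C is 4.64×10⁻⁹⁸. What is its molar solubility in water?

1.34×10⁻²⁰ M

Bi₂S₃(s) ⇌ 2 Bi³⁺(aq) + 3 S²⁻(aq)
Let s be the molar solubility. Then [Bi³⁺] = 2s and [S²⁻] = 3s.
Ksp = [Bi³⁺]^2[S²⁻]^3 = (2s)^2 · (3s)^3 = 108s^5
108s^5 = 4.64×10⁻⁹⁸  ⇒  s^5 = 4.30×10⁻¹⁰⁰
Taking the 5th root, s = 1.34×10⁻²⁰ mol/L.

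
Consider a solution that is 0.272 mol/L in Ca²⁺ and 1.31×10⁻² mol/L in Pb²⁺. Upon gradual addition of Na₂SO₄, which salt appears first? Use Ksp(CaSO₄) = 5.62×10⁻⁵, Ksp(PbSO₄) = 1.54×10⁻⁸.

PbSO₄

The threshold for precipitation is Q = Ksp.
For CaSO₄: [SO₄²⁻] = (Ksp/[Ca²⁺]) = 2.07×10⁻⁴ mol/L
For PbSO₄: [SO₄²⁻] = (Ksp/[Pb²⁺]) = 1.18×10⁻⁶ mol/L
The smaller threshold [SO₄²⁻] is reached first, so PbSO₄ precipitates first.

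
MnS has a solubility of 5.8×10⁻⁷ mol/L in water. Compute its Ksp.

MnS(s) ⇌ Mn²⁺(aq) + S²⁻(aq)
If s mol/L of MnS dissolves, [Mn²⁺] = s and [S²⁻] = s.
Ksp = [Mn²⁺][S²⁻] = s · s = s^2
Ksp = (5.8×10⁻⁷)^2 = 3.4×10⁻¹³

Ksp = 3.4×10⁻¹³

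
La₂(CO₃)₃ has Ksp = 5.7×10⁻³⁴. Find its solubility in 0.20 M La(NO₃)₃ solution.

8.1×10⁻¹² M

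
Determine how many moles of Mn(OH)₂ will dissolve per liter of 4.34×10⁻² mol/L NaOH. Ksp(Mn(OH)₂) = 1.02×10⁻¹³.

Mn(OH)₂(s) ⇌ Mn²⁺(aq) + 2 OH⁻(aq)
With OH⁻ already at 4.34×10⁻² mol/L and s small, take [OH⁻] ≈ 4.34×10⁻² mol/L and [Mn²⁺] = s.
Ksp = [Mn²⁺][OH⁻]^2 = s(4.34×10⁻²)^2
s = 1.02×10⁻¹³ / (4.34×10⁻²)^2 = 5.42×10⁻¹¹
s = 5.42×10⁻¹¹ mol/L

5.42×10⁻¹¹ M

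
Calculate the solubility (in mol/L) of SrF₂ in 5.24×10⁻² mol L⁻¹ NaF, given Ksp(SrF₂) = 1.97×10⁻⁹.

SrF₂(s) ⇌ Sr²⁺(aq) + 2 F⁻(aq)
Let s be the solubility of SrF₂ here. The common ion gives [F⁻] ≈ 5.24×10⁻² mol L⁻¹, and [Sr²⁺] = s.
Ksp = [Sr²⁺][F⁻]^2 = s(5.24×10⁻²)^2
s = 1.97×10⁻⁹ / (5.24×10⁻²)^2 = 7.17×10⁻⁷
s = 7.17×10⁻⁷ mol L⁻¹

7.17×10⁻⁷ M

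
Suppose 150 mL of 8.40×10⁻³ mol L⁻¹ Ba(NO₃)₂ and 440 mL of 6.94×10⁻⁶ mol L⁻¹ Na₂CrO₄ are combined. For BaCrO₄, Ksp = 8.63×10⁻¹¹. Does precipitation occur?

Total volume after mixing = 150 + 440 = 590 mL.
[Ba²⁺] = (8.40×10⁻³)(150)/590 = 2.14×10⁻³ mol L⁻¹
[CrO₄²⁻] = (6.94×10⁻⁶)(440)/590 = 5.18×10⁻⁶ mol L⁻¹
Q = [Ba²⁺][CrO₄²⁻] = 1.11×10⁻⁸
Since Q (1.11×10⁻⁸) exceeds Ksp (8.63×10⁻¹¹), BaCrO₄ will precipitate.

Yes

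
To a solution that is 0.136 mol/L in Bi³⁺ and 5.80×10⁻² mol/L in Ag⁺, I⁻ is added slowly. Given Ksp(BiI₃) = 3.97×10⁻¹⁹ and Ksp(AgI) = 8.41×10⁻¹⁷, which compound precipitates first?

AgI

Precipitation begins when Q = Ksp.
For BiI₃: [I⁻] = (Ksp/[Bi³⁺])^(1/3) = 1.43×10⁻⁶ mol/L
For AgI: [I⁻] = (Ksp/[Ag⁺]) = 1.45×10⁻¹⁵ mol/L
AgI requires the lower [I⁻], so it precipitates first.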